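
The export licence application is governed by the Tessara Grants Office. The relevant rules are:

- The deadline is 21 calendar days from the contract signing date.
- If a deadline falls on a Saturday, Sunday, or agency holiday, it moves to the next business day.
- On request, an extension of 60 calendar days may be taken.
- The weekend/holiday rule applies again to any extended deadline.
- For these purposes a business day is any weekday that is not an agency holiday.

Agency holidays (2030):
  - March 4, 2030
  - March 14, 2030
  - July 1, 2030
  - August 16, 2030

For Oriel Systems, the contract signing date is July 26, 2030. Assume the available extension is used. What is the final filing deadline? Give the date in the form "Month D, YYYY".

October 18, 2030

Trigger date July 26, 2030 + 21 calendar days = August 16, 2030.
August 16, 2030 is a listed holiday, so it moves to the next business day, August 19, 2030 (Monday).
The 60-calendar-day extension moves the deadline from August 19, 2030 to October 18, 2030.
October 18, 2030 is a Friday and not a listed holiday, so it stands.
Deadline: October 18, 2030.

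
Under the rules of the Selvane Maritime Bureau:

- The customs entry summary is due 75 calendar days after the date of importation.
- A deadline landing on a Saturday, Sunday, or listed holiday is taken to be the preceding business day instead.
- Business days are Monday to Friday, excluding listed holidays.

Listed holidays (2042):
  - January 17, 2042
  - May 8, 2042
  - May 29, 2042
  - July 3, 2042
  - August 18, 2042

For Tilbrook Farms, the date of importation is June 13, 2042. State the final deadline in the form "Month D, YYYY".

From June 13, 2042, 75 calendar days later is August 27, 2042.
August 27, 2042 falls on a Wednesday, which is a business day, so no adjustment is needed.
Deadline: August 27, 2042.

August 27, 2042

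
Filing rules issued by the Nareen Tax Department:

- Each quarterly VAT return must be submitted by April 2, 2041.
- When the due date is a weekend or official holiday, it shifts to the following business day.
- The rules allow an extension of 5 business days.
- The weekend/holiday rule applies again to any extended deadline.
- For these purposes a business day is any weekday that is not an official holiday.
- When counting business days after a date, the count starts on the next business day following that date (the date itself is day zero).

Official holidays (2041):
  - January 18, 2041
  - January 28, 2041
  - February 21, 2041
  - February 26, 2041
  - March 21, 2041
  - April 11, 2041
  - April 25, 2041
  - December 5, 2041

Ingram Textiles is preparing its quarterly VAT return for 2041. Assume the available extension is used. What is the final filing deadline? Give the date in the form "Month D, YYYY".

April 9, 2041

The stated deadline is April 2, 2041.
April 2, 2041 falls on a Tuesday, which is a business day, so no adjustment is needed.
Applying the 5-business-day extension: 5 business days after April 2, 2041 is April 9, 2041.
April 9, 2041 is a Tuesday and not a listed holiday, so it stands.
The final due date is April 9, 2041.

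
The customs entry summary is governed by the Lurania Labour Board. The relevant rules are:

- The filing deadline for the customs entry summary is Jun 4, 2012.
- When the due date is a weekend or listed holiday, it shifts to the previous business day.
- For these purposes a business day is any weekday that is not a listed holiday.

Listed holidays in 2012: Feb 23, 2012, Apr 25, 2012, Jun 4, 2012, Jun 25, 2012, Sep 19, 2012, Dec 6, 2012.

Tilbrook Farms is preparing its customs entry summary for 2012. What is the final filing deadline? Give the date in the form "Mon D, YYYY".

The statutory due date is Jun 4, 2012.
Jun 4, 2012 is a listed holiday, so it moves to the preceding business day, Jun 1, 2012 (Friday).
The final due date is Jun 1, 2012.

Jun 1, 2012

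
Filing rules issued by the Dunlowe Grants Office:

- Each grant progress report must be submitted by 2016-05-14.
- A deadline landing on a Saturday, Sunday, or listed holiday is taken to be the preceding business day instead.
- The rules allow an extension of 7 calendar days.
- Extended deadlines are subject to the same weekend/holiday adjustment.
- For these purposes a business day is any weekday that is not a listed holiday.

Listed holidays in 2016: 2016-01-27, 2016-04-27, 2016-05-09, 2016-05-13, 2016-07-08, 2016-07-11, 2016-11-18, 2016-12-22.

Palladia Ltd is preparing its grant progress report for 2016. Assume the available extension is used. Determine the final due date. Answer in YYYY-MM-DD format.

2016-05-19

The statutory due date is 2016-05-14.
2016-05-14 is a Saturday, so it moves to the preceding business day, 2016-05-12 (Thursday).
Add the 7 calendar-day extension to 2016-05-12: 2016-05-19.
2016-05-19 falls on a Thursday, which is a business day, so no adjustment is needed.
Final deadline: 2016-05-19.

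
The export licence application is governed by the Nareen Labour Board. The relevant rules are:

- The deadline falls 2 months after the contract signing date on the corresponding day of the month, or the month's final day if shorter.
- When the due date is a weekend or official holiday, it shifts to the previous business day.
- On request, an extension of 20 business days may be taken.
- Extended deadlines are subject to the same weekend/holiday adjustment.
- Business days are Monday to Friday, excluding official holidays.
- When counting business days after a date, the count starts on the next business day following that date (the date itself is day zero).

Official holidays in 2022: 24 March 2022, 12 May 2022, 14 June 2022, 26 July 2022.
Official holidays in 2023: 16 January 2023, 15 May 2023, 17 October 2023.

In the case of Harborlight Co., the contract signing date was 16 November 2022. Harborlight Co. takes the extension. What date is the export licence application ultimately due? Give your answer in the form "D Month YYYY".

13 February 2023

2 months after 16 November 2022, on the same day of the month, is 16 January 2023.
16 January 2023 falls on a listed holiday. Rolling to the preceding business day gives 13 January 2023, a Friday.
The 20-business-day extension runs from 13 January 2023 to 13 February 2023.
13 February 2023 (Monday) is already a business day.
The final due date is 13 February 2023.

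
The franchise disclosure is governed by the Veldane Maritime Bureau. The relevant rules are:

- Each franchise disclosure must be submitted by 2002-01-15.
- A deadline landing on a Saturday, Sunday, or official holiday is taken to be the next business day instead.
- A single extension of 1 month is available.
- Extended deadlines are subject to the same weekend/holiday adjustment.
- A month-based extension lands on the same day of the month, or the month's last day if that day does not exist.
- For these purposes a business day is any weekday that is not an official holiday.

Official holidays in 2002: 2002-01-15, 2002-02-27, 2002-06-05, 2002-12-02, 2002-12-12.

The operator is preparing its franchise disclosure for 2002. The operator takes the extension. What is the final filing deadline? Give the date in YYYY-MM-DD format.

The stated deadline is 2002-01-15.
Because 2002-01-15 is a listed holiday, the deadline becomes 2002-01-16 (Wednesday).
The 1 month extension carries 2002-01-16 to 2002-02-16.
2002-02-16 falls on a Saturday. Rolling to the next business day gives 2002-02-18, a Monday.
Deadline: 2002-02-18.

2002-02-18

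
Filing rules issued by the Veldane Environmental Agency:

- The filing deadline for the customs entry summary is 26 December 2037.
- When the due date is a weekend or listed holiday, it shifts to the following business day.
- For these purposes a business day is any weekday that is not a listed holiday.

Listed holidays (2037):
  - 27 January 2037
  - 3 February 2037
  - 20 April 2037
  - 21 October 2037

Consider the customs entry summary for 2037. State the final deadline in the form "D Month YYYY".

28 December 2037

Start from the fixed due date, 26 December 2037.
26 December 2037 is a Saturday, so it moves to the next business day, 28 December 2037 (Monday).
Deadline: 28 December 2037.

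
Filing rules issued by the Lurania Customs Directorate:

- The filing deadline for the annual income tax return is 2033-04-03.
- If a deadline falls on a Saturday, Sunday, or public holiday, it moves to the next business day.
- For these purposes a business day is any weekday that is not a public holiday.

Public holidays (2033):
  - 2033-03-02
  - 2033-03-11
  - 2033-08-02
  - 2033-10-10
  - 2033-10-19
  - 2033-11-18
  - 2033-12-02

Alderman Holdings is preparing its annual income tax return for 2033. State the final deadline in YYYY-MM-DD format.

The statutory due date is 2033-04-03.
2033-04-03 is a Sunday; the next business day is 2033-04-04 (Monday).
Deadline: 2033-04-04.

2033-04-04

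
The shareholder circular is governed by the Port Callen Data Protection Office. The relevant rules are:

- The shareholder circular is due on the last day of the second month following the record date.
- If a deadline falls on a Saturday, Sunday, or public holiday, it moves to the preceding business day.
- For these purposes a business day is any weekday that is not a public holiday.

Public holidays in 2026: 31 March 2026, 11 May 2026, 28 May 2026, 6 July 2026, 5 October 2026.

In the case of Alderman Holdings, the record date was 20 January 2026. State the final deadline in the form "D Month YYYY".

2 months after 20 January 2026 falls in March 2026; the last day of that month is 31 March 2026.
31 March 2026 is a listed holiday, so it moves to the preceding business day, 30 March 2026 (Monday).
So the filing is due 30 March 2026.

30 March 2026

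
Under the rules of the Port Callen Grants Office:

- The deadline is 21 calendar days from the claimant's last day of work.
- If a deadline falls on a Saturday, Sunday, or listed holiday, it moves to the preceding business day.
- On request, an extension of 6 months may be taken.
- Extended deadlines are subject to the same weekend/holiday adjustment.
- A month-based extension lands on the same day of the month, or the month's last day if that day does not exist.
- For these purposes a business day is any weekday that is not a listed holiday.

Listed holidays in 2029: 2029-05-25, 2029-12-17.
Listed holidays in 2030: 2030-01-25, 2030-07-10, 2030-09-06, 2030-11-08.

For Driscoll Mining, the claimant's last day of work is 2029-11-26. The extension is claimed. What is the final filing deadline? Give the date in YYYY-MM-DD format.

From 2029-11-26, 21 calendar days later is 2029-12-17.
2029-12-17 falls on a listed holiday. Rolling to the preceding business day gives 2029-12-14, a Friday.
The 6 months extension carries 2029-12-14 to 2030-06-14.
Since 2030-06-14 is a Friday and not a holiday, the date is unchanged.
Deadline: 2030-06-14.

2030-06-14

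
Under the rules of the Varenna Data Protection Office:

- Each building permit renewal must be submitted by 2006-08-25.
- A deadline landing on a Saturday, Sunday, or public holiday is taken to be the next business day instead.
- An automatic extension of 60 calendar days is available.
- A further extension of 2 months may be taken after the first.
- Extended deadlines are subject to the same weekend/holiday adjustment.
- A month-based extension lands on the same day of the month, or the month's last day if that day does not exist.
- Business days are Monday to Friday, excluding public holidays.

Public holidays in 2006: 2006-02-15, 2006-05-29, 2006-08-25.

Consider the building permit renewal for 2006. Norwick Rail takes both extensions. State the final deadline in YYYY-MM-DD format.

2006-12-27

The stated deadline is 2006-08-25.
2006-08-25 falls on a listed holiday. Rolling to the next business day gives 2006-08-28, a Monday.
Applying the 60-calendar-day extension: 2006-08-28 + 60 days = 2006-10-27.
2006-10-27 (Friday) is already a business day.
Applying the 2 months extension: 2 months after 2006-10-27 is 2006-12-27.
2006-12-27 (Wednesday) is already a business day.
So the filing is due 2006-12-27.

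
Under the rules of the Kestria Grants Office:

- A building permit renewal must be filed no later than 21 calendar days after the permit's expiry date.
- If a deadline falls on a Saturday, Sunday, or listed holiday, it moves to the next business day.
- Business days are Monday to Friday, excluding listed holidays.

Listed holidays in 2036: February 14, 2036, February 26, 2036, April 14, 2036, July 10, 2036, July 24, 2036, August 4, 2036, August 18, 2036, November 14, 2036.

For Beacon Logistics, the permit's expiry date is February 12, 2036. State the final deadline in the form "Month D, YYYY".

March 4, 2036

Trigger date February 12, 2036 + 21 calendar days = March 4, 2036.
March 4, 2036 (Tuesday) is already a business day.
Deadline: March 4, 2036.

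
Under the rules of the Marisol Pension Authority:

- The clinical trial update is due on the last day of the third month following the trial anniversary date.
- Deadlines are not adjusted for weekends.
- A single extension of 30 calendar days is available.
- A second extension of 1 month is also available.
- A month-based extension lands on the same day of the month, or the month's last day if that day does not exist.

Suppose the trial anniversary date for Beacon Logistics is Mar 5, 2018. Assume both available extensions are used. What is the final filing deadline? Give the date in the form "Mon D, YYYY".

Aug 30, 2018

3 months after Mar 5, 2018 falls in June 2018; the last day of that month is Jun 30, 2018.
Jun 30, 2018 is a Saturday; no weekend or holiday adjustment applies.
Add the 30 calendar-day extension to Jun 30, 2018: Jul 30, 2018.
Jul 30, 2018 falls on a Monday. The rules make no weekend/holiday allowance, so it remains Jul 30, 2018.
Applying the 1 month extension: 1 month after Jul 30, 2018 is Aug 30, 2018.
Aug 30, 2018 is a Thursday; no weekend or holiday adjustment applies.
So the filing is due Aug 30, 2018.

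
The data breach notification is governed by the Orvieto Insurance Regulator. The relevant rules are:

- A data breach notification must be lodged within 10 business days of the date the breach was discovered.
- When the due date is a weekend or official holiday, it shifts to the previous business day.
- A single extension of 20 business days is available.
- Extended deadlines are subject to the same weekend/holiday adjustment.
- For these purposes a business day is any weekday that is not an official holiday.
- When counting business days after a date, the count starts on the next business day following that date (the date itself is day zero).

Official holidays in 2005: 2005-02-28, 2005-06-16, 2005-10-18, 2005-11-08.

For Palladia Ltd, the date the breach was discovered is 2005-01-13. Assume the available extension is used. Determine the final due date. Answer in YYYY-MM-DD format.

Starting the day after 2005-01-13 and counting 10 business days lands on 2005-01-27.
Since 2005-01-27 is a Thursday and not a holiday, the date is unchanged.
Applying the 20-business-day extension: 20 business days after 2005-01-27 is 2005-02-24.
2005-02-24 falls on a Thursday, which is a business day, so no adjustment is needed.
Deadline: 2005-02-24.

2005-02-24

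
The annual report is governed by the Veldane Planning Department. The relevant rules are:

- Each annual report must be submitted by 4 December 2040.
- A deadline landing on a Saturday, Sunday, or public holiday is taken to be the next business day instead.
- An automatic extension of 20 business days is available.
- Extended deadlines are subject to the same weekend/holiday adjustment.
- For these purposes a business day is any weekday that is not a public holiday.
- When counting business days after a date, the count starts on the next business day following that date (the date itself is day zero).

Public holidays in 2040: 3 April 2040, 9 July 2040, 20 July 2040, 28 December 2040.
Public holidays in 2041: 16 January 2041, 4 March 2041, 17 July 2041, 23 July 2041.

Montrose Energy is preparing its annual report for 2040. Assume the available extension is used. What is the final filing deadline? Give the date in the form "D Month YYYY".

The statutory due date is 4 December 2040.
4 December 2040 (Tuesday) is already a business day.
Counting 20 further business days from 4 December 2040 reaches 2 January 2041.
Since 2 January 2041 is a Wednesday and not a holiday, the date is unchanged.
The final due date is 2 January 2041.

2 January 2041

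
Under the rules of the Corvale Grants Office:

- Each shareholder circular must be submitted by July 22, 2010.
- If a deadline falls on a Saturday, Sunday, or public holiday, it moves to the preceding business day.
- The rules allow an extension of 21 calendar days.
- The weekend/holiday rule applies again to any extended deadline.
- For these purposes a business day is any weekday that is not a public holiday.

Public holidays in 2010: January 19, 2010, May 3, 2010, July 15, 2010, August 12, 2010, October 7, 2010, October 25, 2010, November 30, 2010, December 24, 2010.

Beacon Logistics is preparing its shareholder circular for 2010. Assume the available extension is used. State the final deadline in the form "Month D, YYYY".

Start from the fixed due date, July 22, 2010.
July 22, 2010 is a Thursday and not a listed holiday, so it stands.
Add the 21 calendar-day extension to July 22, 2010: August 12, 2010.
August 12, 2010 is a listed holiday; the preceding business day is August 11, 2010 (Wednesday).
So the filing is due August 11, 2010.

August 11, 2010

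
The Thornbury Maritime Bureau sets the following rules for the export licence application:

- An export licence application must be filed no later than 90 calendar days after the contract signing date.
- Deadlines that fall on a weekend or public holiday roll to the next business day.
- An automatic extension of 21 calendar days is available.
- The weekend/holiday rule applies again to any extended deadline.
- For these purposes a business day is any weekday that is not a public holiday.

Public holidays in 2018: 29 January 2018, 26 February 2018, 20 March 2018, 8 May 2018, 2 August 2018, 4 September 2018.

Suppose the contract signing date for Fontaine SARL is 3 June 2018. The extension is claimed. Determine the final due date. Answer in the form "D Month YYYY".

24 September 2018

From 3 June 2018, 90 calendar days later is 1 September 2018.
1 September 2018 is a Saturday; the next business day is 3 September 2018 (Monday).
With the 21-day extension, 3 September 2018 becomes 24 September 2018.
24 September 2018 is a Monday and not a listed holiday, so it stands.
Final deadline: 24 September 2018.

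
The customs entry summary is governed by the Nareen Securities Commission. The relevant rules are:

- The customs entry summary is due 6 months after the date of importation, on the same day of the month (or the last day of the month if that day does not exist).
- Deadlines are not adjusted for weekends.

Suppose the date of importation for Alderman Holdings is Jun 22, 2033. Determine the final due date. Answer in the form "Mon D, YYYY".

Dec 22, 2033

6 months from Jun 22, 2033 is Dec 22, 2033.
No adjustment is made for weekends or holidays, so Dec 22, 2033 stands.
So the filing is due Dec 22, 2033.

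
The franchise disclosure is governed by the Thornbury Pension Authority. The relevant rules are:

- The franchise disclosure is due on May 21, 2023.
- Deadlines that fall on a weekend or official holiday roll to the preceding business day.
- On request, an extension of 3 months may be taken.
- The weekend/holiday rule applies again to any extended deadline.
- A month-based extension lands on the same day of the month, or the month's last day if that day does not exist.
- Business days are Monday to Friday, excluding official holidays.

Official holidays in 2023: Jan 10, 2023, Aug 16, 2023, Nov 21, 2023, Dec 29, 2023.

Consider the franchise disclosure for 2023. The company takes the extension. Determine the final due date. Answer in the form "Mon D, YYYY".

The stated deadline is May 21, 2023.
May 21, 2023 is a Sunday, so it moves to the preceding business day, May 19, 2023 (Friday).
Applying the 3 months extension: 3 months after May 19, 2023 is Aug 19, 2023.
Aug 19, 2023 is a Saturday, so it moves to the preceding business day, Aug 18, 2023 (Friday).
The final due date is Aug 18, 2023.

Aug 18, 2023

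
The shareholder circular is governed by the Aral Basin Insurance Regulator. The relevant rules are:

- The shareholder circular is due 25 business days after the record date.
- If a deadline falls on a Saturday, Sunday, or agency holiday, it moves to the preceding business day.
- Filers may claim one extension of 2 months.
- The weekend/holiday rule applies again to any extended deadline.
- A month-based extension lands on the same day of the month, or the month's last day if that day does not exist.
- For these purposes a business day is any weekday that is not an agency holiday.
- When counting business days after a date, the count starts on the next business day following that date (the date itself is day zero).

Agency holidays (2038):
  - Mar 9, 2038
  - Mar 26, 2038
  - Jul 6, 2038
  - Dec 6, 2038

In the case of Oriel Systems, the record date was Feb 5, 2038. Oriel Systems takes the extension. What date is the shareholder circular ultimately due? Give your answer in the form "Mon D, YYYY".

May 14, 2038

Starting the day after Feb 5, 2038 and counting 25 business days lands on Mar 15, 2038.
Mar 15, 2038 is a Monday and not a listed holiday, so it stands.
The 2 months extension carries Mar 15, 2038 to May 15, 2038.
May 15, 2038 is a Saturday, so it moves to the preceding business day, May 14, 2038 (Friday).
Final deadline: May 14, 2038.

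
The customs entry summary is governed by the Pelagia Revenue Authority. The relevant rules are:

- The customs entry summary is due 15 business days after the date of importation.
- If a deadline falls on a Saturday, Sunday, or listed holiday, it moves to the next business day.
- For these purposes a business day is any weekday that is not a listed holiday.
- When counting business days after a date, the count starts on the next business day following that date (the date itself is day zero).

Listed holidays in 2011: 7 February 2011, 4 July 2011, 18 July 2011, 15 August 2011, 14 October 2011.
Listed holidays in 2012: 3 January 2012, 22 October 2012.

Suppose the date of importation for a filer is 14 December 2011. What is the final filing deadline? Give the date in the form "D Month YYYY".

Starting the day after 14 December 2011 and counting 15 business days lands on 5 January 2012.
5 January 2012 (Thursday) is already a business day.
Final deadline: 5 January 2012.

5 January 2012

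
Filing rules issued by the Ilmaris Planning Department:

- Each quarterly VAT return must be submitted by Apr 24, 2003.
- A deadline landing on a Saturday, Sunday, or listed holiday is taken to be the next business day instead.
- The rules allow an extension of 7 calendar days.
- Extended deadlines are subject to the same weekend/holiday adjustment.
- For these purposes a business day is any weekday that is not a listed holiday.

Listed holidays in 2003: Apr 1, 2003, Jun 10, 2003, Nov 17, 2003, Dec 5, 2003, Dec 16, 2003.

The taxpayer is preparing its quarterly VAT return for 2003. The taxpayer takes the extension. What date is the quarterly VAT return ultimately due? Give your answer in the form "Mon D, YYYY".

May 1, 2003

Start from the fixed due date, Apr 24, 2003.
Since Apr 24, 2003 is a Thursday and not a holiday, the date is unchanged.
Add the 7 calendar-day extension to Apr 24, 2003: May 1, 2003.
May 1, 2003 falls on a Thursday, which is a business day, so no adjustment is needed.
So the filing is due May 1, 2003.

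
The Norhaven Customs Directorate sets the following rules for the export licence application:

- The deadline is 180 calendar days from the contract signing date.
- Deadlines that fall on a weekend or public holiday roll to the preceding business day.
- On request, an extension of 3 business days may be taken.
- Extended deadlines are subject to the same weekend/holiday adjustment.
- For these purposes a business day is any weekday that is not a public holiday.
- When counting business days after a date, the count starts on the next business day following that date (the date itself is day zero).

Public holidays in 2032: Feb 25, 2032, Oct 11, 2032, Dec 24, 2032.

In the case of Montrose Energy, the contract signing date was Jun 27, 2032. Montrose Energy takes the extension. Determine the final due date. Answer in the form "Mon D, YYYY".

Dec 29, 2032

Adding 180 calendar days to Jun 27, 2032 gives Dec 24, 2032.
Dec 24, 2032 is a listed holiday, so it moves to the preceding business day, Dec 23, 2032 (Thursday).
The 3-business-day extension runs from Dec 23, 2032 to Dec 29, 2032.
Since Dec 29, 2032 is a Wednesday and not a holiday, the date is unchanged.
Deadline: Dec 29, 2032.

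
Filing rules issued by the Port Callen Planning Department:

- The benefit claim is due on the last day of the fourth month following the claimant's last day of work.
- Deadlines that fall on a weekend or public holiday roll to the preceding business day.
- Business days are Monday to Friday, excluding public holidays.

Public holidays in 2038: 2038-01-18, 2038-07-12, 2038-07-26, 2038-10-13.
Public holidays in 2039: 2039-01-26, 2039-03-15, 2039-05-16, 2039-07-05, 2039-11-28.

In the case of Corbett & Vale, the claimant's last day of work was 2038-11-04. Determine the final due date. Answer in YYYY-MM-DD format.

2039-03-31

4 months after 2038-11-04 is March 2039; that month ends on 2039-03-31.
2039-03-31 (Thursday) is already a business day.
So the filing is due 2039-03-31.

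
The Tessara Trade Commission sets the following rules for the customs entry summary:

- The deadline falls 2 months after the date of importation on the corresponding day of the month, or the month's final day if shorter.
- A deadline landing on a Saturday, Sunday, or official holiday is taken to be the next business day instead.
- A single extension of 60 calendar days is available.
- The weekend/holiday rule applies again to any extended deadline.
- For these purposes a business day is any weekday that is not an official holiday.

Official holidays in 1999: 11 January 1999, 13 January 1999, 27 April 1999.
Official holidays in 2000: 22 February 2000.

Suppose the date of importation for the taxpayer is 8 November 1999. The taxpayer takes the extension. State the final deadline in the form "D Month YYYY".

10 March 2000

2 months after 8 November 1999, on the same day of the month, is 8 January 2000.
8 January 2000 is a Saturday, so it moves to the next business day, 10 January 2000 (Monday).
The 60-calendar-day extension moves the deadline from 10 January 2000 to 10 March 2000.
10 March 2000 is a Friday and not a listed holiday, so it stands.
The final due date is 10 March 2000.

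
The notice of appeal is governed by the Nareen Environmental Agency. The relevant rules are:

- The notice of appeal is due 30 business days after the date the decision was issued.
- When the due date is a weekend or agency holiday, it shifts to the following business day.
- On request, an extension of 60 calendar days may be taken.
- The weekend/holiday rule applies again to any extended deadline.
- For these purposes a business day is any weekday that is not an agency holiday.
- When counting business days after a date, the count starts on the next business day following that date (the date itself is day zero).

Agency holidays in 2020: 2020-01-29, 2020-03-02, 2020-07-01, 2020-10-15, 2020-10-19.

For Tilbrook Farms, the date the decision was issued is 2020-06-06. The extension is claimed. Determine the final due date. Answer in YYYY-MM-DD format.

30 business days after 2020-06-06, excluding weekends and holidays, is 2020-07-20.
Since 2020-07-20 is a Monday and not a holiday, the date is unchanged.
With the 60-day extension, 2020-07-20 becomes 2020-09-18.
2020-09-18 (Friday) is already a business day.
Deadline: 2020-09-18.

2020-09-18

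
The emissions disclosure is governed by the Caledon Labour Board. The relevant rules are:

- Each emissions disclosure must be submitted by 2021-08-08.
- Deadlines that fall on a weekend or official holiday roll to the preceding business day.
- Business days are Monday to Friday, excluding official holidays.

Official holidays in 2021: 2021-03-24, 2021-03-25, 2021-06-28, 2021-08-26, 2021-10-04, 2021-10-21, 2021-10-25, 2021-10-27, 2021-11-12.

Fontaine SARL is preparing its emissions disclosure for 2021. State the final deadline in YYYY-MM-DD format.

2021-08-06

The statutory due date is 2021-08-08.
Because 2021-08-08 is a Sunday, the deadline becomes 2021-08-06 (Friday).
Deadline: 2021-08-06.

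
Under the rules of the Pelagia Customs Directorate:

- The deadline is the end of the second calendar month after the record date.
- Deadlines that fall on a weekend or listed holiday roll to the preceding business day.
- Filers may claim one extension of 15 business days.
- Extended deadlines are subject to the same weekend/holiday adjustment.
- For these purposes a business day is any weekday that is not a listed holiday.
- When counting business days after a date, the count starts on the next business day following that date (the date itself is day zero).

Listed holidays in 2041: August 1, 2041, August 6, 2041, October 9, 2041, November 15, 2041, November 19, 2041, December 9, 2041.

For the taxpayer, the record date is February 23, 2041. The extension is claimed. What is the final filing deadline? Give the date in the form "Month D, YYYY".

2 months after February 23, 2041 is April 2041; that month ends on April 30, 2041.
April 30, 2041 (Tuesday) is already a business day.
Applying the 15-business-day extension: 15 business days after April 30, 2041 is May 21, 2041.
May 21, 2041 (Tuesday) is already a business day.
The final due date is May 21, 2041.

May 21, 2041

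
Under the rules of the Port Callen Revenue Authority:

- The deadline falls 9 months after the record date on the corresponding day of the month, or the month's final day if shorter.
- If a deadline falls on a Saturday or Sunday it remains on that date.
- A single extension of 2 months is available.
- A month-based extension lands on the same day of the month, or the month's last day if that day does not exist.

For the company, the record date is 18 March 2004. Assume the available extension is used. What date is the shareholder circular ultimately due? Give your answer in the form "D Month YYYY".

18 February 2005

9 months from 18 March 2004 is 18 December 2004.
No adjustment is made for weekends or holidays, so 18 December 2004 stands.
The 2 months extension carries 18 December 2004 to 18 February 2005.
18 February 2005 falls on a Friday. The rules make no weekend/holiday allowance, so it remains 18 February 2005.
Final deadline: 18 February 2005.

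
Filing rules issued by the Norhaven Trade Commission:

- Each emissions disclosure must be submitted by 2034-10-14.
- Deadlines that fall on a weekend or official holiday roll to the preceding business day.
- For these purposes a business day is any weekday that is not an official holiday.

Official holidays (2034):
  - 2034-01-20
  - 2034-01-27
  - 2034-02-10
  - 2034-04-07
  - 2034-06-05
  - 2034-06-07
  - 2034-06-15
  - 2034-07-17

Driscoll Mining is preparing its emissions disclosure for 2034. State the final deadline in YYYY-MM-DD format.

2034-10-13

The statutory due date is 2034-10-14.
Because 2034-10-14 is a Saturday, the deadline becomes 2034-10-13 (Friday).
The final due date is 2034-10-13.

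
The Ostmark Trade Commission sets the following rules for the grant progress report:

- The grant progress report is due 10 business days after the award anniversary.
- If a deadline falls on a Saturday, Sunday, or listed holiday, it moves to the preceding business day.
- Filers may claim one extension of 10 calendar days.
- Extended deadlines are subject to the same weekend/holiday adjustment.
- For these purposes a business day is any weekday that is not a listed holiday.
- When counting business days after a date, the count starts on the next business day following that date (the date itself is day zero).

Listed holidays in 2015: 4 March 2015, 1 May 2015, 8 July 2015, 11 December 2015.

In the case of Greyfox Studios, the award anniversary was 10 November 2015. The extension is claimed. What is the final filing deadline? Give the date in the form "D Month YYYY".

4 December 2015

Counting 10 business days after 10 November 2015 (skipping weekends and listed holidays) reaches 24 November 2015.
Since 24 November 2015 is a Tuesday and not a holiday, the date is unchanged.
With the 10-day extension, 24 November 2015 becomes 4 December 2015.
4 December 2015 falls on a Friday, which is a business day, so no adjustment is needed.
So the filing is due 4 December 2015.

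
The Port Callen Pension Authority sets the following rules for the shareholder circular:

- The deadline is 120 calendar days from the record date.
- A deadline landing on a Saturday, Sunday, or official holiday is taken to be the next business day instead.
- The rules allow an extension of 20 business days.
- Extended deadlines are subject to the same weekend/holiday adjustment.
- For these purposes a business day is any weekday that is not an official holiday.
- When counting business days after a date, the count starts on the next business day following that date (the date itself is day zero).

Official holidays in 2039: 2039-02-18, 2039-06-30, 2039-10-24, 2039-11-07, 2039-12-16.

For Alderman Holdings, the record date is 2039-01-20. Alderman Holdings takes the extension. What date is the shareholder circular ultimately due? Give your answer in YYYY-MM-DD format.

2039-06-17

From 2039-01-20, 120 calendar days later is 2039-05-20.
2039-05-20 (Friday) is already a business day.
The 20-business-day extension runs from 2039-05-20 to 2039-06-17.
Since 2039-06-17 is a Friday and not a holiday, the date is unchanged.
Deadline: 2039-06-17.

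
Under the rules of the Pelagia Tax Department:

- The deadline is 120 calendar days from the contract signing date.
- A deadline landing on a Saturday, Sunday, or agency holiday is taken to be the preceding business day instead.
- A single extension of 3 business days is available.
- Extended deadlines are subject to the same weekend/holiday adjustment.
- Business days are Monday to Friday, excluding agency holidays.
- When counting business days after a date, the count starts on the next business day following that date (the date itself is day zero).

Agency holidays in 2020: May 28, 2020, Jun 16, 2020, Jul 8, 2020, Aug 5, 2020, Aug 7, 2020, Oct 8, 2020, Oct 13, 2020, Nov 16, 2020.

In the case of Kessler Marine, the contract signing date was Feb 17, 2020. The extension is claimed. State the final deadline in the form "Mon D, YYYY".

Jun 19, 2020

From Feb 17, 2020, 120 calendar days later is Jun 16, 2020.
Jun 16, 2020 is a listed holiday, so it moves to the preceding business day, Jun 15, 2020 (Monday).
The 3-business-day extension runs from Jun 15, 2020 to Jun 19, 2020.
Jun 19, 2020 is a Friday and not a listed holiday, so it stands.
Final deadline: Jun 19, 2020.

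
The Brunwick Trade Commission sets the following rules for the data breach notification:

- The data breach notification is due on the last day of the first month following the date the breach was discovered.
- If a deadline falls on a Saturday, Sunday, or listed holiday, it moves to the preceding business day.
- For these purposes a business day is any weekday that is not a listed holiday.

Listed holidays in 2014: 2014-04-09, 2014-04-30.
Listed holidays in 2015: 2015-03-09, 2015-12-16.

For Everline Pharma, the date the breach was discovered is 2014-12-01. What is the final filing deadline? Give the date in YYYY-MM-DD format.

The first month after 2014-12-01 is January 2015, whose last day is 2015-01-31.
Because 2015-01-31 is a Saturday, the deadline becomes 2015-01-30 (Friday).
Deadline: 2015-01-30.

2015-01-30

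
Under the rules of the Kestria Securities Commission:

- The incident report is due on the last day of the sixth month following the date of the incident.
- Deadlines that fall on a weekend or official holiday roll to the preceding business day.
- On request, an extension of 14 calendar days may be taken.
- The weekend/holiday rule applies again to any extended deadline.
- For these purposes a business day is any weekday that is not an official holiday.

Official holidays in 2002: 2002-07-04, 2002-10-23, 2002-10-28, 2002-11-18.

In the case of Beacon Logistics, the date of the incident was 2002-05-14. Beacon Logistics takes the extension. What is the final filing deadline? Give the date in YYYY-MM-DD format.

2002-12-13

6 months after 2002-05-14 falls in November 2002; the last day of that month is 2002-11-30.
2002-11-30 is a Saturday; the preceding business day is 2002-11-29 (Friday).
The 14-calendar-day extension moves the deadline from 2002-11-29 to 2002-12-13.
2002-12-13 (Friday) is already a business day.
Deadline: 2002-12-13.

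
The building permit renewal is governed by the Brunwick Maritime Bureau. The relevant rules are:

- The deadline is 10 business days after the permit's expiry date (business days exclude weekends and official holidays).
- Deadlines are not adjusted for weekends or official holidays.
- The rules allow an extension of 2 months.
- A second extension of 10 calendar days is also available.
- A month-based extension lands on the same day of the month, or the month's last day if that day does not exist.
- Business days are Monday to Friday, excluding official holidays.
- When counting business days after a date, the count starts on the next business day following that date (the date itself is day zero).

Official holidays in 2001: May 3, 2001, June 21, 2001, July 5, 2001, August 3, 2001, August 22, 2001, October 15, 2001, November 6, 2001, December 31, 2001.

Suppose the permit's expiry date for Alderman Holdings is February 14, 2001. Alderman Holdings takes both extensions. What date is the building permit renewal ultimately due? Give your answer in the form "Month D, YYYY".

May 8, 2001

Counting 10 business days after February 14, 2001 (skipping weekends and listed holidays) reaches February 28, 2001.
No adjustment is made for weekends or holidays, so February 28, 2001 stands.
Add 2 months to February 28, 2001: April 28, 2001.
April 28, 2001 is a Saturday; no weekend or holiday adjustment applies.
The 10-calendar-day extension moves the deadline from April 28, 2001 to May 8, 2001.
No adjustment is made for weekends or holidays, so May 8, 2001 stands.
Deadline: May 8, 2001.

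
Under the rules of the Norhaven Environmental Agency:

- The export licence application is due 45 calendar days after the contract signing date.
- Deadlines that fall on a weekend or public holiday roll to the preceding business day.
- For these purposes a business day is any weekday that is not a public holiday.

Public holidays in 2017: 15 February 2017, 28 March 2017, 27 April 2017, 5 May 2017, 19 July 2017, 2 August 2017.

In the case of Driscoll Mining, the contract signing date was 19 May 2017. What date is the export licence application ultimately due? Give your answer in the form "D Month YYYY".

3 July 2017

Adding 45 calendar days to 19 May 2017 gives 3 July 2017.
Since 3 July 2017 is a Monday and not a holiday, the date is unchanged.
So the filing is due 3 July 2017.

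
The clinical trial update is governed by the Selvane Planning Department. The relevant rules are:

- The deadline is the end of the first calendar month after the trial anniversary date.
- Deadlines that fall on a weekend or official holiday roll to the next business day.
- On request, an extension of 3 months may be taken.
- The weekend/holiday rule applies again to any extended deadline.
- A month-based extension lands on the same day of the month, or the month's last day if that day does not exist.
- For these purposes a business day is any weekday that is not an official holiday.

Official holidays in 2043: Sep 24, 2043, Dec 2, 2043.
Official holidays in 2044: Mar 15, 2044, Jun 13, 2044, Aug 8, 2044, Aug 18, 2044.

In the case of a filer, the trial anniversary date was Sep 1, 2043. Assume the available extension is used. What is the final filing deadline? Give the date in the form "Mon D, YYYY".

Feb 2, 2044

1 month after Sep 1, 2043 is October 2043; that month ends on Oct 31, 2043.
Oct 31, 2043 falls on a Saturday. Rolling to the next business day gives Nov 2, 2043, a Monday.
The 3 months extension carries Nov 2, 2043 to Feb 2, 2044.
Feb 2, 2044 (Tuesday) is already a business day.
Deadline: Feb 2, 2044.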